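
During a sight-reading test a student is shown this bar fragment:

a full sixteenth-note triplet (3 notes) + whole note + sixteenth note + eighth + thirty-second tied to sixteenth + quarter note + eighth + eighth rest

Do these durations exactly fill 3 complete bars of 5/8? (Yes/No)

No

One bar of 5/8 = 20 thirty-second notes, so 3 bars = 60.
In thirty-second notes: a full sixteenth-note triplet (3 notes) (three triplet sixteenths span one eighth) = 4; whole note = 32; sixteenth note = 2; eighth = 4; thirty-second tied to sixteenth (thirty-second + sixteenth) = 3; quarter note = 8; eighth = 4; eighth rest = 4.
Total: 4 + 32 + 2 + 4 + 3 + 8 + 4 + 4 = 61.
61 exceeds 60, so the answer is No.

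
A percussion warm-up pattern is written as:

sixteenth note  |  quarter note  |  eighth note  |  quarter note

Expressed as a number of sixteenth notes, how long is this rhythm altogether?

11

Convert each value to sixteenth notes: sixteenth note = 1; quarter note = 4; eighth note = 2; quarter note = 4.
Adding: 1 + 4 + 2 + 4 = 11 sixteenth notes.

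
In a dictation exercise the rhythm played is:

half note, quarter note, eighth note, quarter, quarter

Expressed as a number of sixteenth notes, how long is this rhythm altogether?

Express everything in sixteenth notes: half note = 8; quarter note = 4; eighth note = 2; quarter = 4; quarter = 4.
Altogether 8 + 4 + 2 + 4 + 4 = 22 sixteenth notes.

22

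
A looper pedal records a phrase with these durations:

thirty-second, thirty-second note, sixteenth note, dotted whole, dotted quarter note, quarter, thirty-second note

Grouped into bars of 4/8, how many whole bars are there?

4

One bar of 4/8 = 16 thirty-second notes.
Convert each value to thirty-second notes: thirty-second = 1; thirty-second note = 1; sixteenth note = 2; dotted whole = 48; dotted quarter note = 12; quarter = 8; thirty-second note = 1.
Sum: 1 + 1 + 2 + 48 + 12 + 8 + 1 = 73.
73 ÷ 16 = 4 complete bars with 9 left over.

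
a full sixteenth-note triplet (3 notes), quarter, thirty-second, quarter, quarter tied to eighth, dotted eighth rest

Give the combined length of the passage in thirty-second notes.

In thirty-second notes: a full sixteenth-note triplet (3 notes) (three triplet sixteenths span one eighth) = 4; quarter = 8; thirty-second = 1; quarter = 8; quarter tied to eighth (quarter + eighth) = 12; dotted eighth rest = 6.
Sum: 4 + 8 + 1 + 8 + 12 + 6 = 39 thirty-second notes.

39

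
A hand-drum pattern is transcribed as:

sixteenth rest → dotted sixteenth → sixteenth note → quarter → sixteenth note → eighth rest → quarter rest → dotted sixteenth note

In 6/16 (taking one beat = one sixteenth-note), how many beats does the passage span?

One sixteenth-note beat = 2 thirty-second notes.
Working in thirty-second notes: sixteenth rest = 2; dotted sixteenth = 3; sixteenth note = 2; quarter = 8; sixteenth note = 2; eighth rest = 4; quarter rest = 8; dotted sixteenth note = 3.
Altogether 2 + 3 + 2 + 8 + 2 + 4 + 8 + 3 = 32.
32 ÷ 2 = 16 beats.

16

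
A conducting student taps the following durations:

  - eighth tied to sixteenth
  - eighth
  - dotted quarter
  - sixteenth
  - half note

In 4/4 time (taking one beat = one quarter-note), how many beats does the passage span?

One quarter-note beat = 4 sixteenth notes.
Convert each value to sixteenth notes: eighth tied to sixteenth (eighth + sixteenth) = 3; eighth = 2; dotted quarter = 6; sixteenth = 1; half note = 8.
Adding: 3 + 2 + 6 + 1 + 8 = 20.
20 ÷ 4 = 5 beats.

5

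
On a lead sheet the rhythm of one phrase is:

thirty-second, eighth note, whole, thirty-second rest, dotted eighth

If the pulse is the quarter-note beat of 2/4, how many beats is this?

One quarter-note beat = 8 thirty-second notes.
Each duration in thirty-second notes: thirty-second = 1; eighth note = 4; whole = 32; thirty-second rest = 1; dotted eighth = 6.
Altogether 1 + 4 + 32 + 1 + 6 = 44.
44 ÷ 8 = 5.5 beats.

5.5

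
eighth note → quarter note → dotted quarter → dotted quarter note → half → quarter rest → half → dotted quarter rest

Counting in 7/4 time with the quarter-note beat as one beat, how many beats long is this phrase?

11

One quarter-note beat = 2 eighth notes.
Working in eighth notes: eighth note = 1; quarter note = 2; dotted quarter = 3; dotted quarter note = 3; half = 4; quarter rest = 2; half = 4; dotted quarter rest = 3.
Adding: 1 + 2 + 3 + 3 + 4 + 2 + 4 + 3 = 22.
22 ÷ 2 = 11 beats.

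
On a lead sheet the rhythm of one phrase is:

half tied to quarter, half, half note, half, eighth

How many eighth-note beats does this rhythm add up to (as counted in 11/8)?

One eighth-note beat = 2 sixteenth notes.
Express everything in sixteenth notes: half tied to quarter (half + quarter) = 12; half = 8; half note = 8; half = 8; eighth = 2.
Total: 12 + 8 + 8 + 8 + 2 = 38.
38 ÷ 2 = 19 beats.

19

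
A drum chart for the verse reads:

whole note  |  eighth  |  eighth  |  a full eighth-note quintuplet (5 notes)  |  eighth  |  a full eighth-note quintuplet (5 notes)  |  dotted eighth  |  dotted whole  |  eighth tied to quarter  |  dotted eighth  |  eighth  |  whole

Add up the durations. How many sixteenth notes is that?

92

Each duration in sixteenth notes: whole note = 16; eighth = 2; eighth = 2; a full eighth-note quintuplet (5 notes) (five quintuplet eighths span one half) = 8; eighth = 2; a full eighth-note quintuplet (5 notes) (five quintuplet eighths span one half) = 8; dotted eighth = 3; dotted whole = 24; eighth tied to quarter (eighth + quarter) = 6; dotted eighth = 3; eighth = 2; whole = 16.
Adding: 16 + 2 + 2 + 8 + 2 + 8 + 3 + 24 + 6 + 3 + 2 + 16 = 92 sixteenth notes.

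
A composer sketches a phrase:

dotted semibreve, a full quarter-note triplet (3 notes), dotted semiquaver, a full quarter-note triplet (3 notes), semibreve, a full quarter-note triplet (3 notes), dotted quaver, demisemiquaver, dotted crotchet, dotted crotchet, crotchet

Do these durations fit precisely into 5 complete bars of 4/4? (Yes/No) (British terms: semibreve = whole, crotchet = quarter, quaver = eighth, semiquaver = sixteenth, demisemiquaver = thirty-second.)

No

One bar of 4/4 = 32 thirty-second notes, so 5 bars = 160.
Convert each value to thirty-second notes: dotted semibreve = 48; a full quarter-note triplet (3 notes) (three triplet quarters span one half) = 16; dotted semiquaver = 3; a full quarter-note triplet (3 notes) (three triplet quarters span one half) = 16; semibreve = 32; a full quarter-note triplet (3 notes) (three triplet quarters span one half) = 16; dotted quaver = 6; demisemiquaver = 1; dotted crotchet = 12; dotted crotchet = 12; crotchet = 8.
Total: 48 + 16 + 3 + 16 + 32 + 16 + 6 + 1 + 12 + 12 + 8 = 170.
170 exceeds 160, so the answer is No.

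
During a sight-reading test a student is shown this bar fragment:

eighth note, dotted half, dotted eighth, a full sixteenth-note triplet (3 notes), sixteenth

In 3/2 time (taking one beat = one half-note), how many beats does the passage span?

One half-note beat = 8 sixteenth notes.
Working in sixteenth notes: eighth note = 2; dotted half = 12; dotted eighth = 3; a full sixteenth-note triplet (3 notes) (three triplet sixteenths span one eighth) = 2; sixteenth = 1.
Sum: 2 + 12 + 3 + 2 + 1 = 20.
20 ÷ 8 = 2.5 beats.

2.5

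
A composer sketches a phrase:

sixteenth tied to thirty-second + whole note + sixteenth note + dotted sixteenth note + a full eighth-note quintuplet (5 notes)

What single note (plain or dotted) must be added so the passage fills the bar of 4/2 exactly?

quarter note

The bar of 4/2 = 64 thirty-second notes.
Convert each value to thirty-second notes: sixteenth tied to thirty-second (sixteenth + thirty-second) = 3; whole note = 32; sixteenth note = 2; dotted sixteenth note = 3; a full eighth-note quintuplet (5 notes) (five quintuplet eighths span one half) = 16.
Adding: 3 + 32 + 2 + 3 + 16 = 56.
Remaining: 64 − 56 = 8 thirty-second notes, which is a quarter note.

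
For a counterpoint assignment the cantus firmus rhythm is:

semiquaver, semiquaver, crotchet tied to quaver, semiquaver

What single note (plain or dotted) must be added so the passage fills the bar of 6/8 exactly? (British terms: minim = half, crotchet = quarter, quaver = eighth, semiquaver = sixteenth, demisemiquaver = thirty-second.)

The bar of 6/8 = 12 sixteenth notes.
Working in sixteenth notes: semiquaver = 1; semiquaver = 1; crotchet tied to quaver (crotchet + quaver) = 6; semiquaver = 1.
Altogether 1 + 1 + 6 + 1 = 9.
Remaining: 12 − 9 = 3 sixteenth notes, which is a dotted eighth note.

dotted eighth note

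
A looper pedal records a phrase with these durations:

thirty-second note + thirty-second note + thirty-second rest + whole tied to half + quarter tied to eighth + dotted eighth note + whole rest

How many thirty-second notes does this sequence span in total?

101

Working in thirty-second notes: thirty-second note = 1; thirty-second note = 1; thirty-second rest = 1; whole tied to half (whole + half) = 48; quarter tied to eighth (quarter + eighth) = 12; dotted eighth note = 6; whole rest = 32.
Total: 1 + 1 + 1 + 48 + 12 + 6 + 32 = 101 thirty-second notes.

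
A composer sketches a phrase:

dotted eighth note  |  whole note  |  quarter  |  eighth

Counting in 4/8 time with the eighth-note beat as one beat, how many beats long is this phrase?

One eighth-note beat = 2 sixteenth notes.
Each duration in sixteenth notes: dotted eighth note = 3; whole note = 16; quarter = 4; eighth = 2.
Altogether 3 + 16 + 4 + 2 = 25.
25 ÷ 2 = 12.5 beats.

12.5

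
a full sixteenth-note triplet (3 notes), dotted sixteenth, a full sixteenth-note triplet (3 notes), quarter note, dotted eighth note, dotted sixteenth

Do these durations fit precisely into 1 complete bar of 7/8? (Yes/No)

Yes

One bar of 7/8 = 28 thirty-second notes.
Express everything in thirty-second notes: a full sixteenth-note triplet (3 notes) (three triplet sixteenths span one eighth) = 4; dotted sixteenth = 3; a full sixteenth-note triplet (3 notes) (three triplet sixteenths span one eighth) = 4; quarter note = 8; dotted eighth note = 6; dotted sixteenth = 3.
Total: 4 + 3 + 4 + 8 + 6 + 3 = 28.
28 equals 28, so the answer is Yes.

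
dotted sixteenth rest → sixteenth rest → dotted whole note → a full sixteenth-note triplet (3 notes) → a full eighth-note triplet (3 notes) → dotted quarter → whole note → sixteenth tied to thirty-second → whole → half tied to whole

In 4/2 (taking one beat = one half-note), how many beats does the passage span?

One half-note beat = 16 thirty-second notes.
Express everything in thirty-second notes: dotted sixteenth rest = 3; sixteenth rest = 2; dotted whole note = 48; a full sixteenth-note triplet (3 notes) (three triplet sixteenths span one eighth) = 4; a full eighth-note triplet (3 notes) (three triplet eighths span one quarter) = 8; dotted quarter = 12; whole note = 32; sixteenth tied to thirty-second (sixteenth + thirty-second) = 3; whole = 32; half tied to whole (half + whole) = 48.
Altogether 3 + 2 + 48 + 4 + 8 + 12 + 32 + 3 + 32 + 48 = 192.
192 ÷ 16 = 12 beats.

12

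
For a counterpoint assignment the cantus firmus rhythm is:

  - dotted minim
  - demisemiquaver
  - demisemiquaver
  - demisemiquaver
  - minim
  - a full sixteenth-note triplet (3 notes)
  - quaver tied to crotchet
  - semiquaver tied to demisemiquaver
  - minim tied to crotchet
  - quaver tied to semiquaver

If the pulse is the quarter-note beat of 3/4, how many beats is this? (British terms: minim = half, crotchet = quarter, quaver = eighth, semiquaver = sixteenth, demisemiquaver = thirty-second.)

One quarter-note beat = 8 thirty-second notes.
In thirty-second notes: dotted minim = 24; demisemiquaver = 1; demisemiquaver = 1; demisemiquaver = 1; minim = 16; a full sixteenth-note triplet (3 notes) (three triplet sixteenths span one eighth) = 4; quaver tied to crotchet (quaver + crotchet) = 12; semiquaver tied to demisemiquaver (semiquaver + demisemiquaver) = 3; minim tied to crotchet (minim + crotchet) = 24; quaver tied to semiquaver (quaver + semiquaver) = 6.
Adding: 24 + 1 + 1 + 1 + 16 + 4 + 12 + 3 + 24 + 6 = 92.
92 ÷ 8 = 11.5 beats.

11.5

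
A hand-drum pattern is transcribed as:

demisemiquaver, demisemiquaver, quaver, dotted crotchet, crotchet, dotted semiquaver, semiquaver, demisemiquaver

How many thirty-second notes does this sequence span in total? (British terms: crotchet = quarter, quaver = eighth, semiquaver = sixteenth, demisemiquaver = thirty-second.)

32

Convert each value to thirty-second notes: demisemiquaver = 1; demisemiquaver = 1; quaver = 4; dotted crotchet = 12; crotchet = 8; dotted semiquaver = 3; semiquaver = 2; demisemiquaver = 1.
Adding: 1 + 1 + 4 + 12 + 8 + 3 + 2 + 1 = 32 thirty-second notes.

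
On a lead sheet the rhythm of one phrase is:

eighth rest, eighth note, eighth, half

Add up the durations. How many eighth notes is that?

Convert each value to eighth notes: eighth rest = 1; eighth note = 1; eighth = 1; half = 4.
Total: 1 + 1 + 1 + 4 = 7 eighth notes.

7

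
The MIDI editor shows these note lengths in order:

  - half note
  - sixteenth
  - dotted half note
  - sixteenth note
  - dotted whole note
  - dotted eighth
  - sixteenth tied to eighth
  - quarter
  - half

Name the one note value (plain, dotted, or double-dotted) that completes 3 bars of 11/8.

3 bars of 11/8 = 66 sixteenth notes.
Convert each value to sixteenth notes: half note = 8; sixteenth = 1; dotted half note = 12; sixteenth note = 1; dotted whole note = 24; dotted eighth = 3; sixteenth tied to eighth (sixteenth + eighth) = 3; quarter = 4; half = 8.
Altogether 8 + 1 + 12 + 1 + 24 + 3 + 3 + 4 + 8 = 64.
Remaining: 66 − 64 = 2 sixteenth notes, which is a eighth note.

eighth note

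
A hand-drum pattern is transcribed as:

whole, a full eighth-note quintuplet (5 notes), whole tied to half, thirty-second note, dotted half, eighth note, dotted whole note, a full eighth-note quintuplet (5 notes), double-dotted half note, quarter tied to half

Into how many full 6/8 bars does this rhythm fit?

One bar of 6/8 = 24 thirty-second notes.
Convert each value to thirty-second notes: whole = 32; a full eighth-note quintuplet (5 notes) (five quintuplet eighths span one half) = 16; whole tied to half (whole + half) = 48; thirty-second note = 1; dotted half = 24; eighth note = 4; dotted whole note = 48; a full eighth-note quintuplet (5 notes) (five quintuplet eighths span one half) = 16; double-dotted half note = 28; quarter tied to half (quarter + half) = 24.
Total: 32 + 16 + 48 + 1 + 24 + 4 + 48 + 16 + 28 + 24 = 241.
241 ÷ 24 = 10 complete bars with 1 left over.

10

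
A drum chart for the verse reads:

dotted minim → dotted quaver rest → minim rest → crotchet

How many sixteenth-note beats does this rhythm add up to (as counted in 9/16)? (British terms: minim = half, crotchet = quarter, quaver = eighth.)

27

One sixteenth-note beat = 2 thirty-second notes.
Each duration in thirty-second notes: dotted minim = 24; dotted quaver rest = 6; minim rest = 16; crotchet = 8.
Total: 24 + 6 + 16 + 8 = 54.
54 ÷ 2 = 27 beats.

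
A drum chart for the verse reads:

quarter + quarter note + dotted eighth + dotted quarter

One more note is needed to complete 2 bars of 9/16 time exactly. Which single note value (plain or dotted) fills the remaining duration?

sixteenth note

2 bars of 9/16 = 18 sixteenth notes.
Working in sixteenth notes: quarter = 4; quarter note = 4; dotted eighth = 3; dotted quarter = 6.
Altogether 4 + 4 + 3 + 6 = 17.
Remaining: 18 − 17 = 1 sixteenth note, which is a sixteenth note.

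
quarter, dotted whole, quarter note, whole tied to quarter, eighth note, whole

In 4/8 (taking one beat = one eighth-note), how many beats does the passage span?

35

One eighth-note beat = 2 sixteenth notes.
Working in sixteenth notes: quarter = 4; dotted whole = 24; quarter note = 4; whole tied to quarter (whole + quarter) = 20; eighth note = 2; whole = 16.
Adding: 4 + 24 + 4 + 20 + 2 + 16 = 70.
70 ÷ 2 = 35 beats.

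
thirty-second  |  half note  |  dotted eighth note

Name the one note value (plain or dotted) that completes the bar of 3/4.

The bar of 3/4 = 24 thirty-second notes.
Express everything in thirty-second notes: thirty-second = 1; half note = 16; dotted eighth note = 6.
Adding: 1 + 16 + 6 = 23.
Remaining: 24 − 23 = 1 thirty-second note, which is a thirty-second note.

thirty-second note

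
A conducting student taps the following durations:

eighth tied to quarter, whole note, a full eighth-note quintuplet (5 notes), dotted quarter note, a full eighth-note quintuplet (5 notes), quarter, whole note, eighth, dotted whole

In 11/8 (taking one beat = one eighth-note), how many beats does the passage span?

One eighth-note beat = 2 sixteenth notes.
Convert each value to sixteenth notes: eighth tied to quarter (eighth + quarter) = 6; whole note = 16; a full eighth-note quintuplet (5 notes) (five quintuplet eighths span one half) = 8; dotted quarter note = 6; a full eighth-note quintuplet (5 notes) (five quintuplet eighths span one half) = 8; quarter = 4; whole note = 16; eighth = 2; dotted whole = 24.
Adding: 6 + 16 + 8 + 6 + 8 + 4 + 16 + 2 + 24 = 90.
90 ÷ 2 = 45 beats.

45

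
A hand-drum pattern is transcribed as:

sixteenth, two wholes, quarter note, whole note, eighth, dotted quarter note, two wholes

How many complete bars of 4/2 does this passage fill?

One bar of 4/2 = 32 sixteenth notes.
Working in sixteenth notes: sixteenth = 1; whole = 16; whole = 16; quarter note = 4; whole note = 16; eighth = 2; dotted quarter note = 6; whole = 16; whole = 16.
Altogether 1 + 16 + 16 + 4 + 16 + 2 + 6 + 16 + 16 = 93.
93 ÷ 32 = 2 complete bars with 29 left over.

2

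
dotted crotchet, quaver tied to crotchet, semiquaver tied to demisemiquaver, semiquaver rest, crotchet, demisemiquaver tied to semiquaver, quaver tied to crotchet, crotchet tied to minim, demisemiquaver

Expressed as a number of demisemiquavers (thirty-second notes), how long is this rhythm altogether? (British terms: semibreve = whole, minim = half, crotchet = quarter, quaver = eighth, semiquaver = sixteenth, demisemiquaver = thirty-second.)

77

In thirty-second notes: dotted crotchet = 12; quaver tied to crotchet (quaver + crotchet) = 12; semiquaver tied to demisemiquaver (semiquaver + demisemiquaver) = 3; semiquaver rest = 2; crotchet = 8; demisemiquaver tied to semiquaver (demisemiquaver + semiquaver) = 3; quaver tied to crotchet (quaver + crotchet) = 12; crotchet tied to minim (crotchet + minim) = 24; demisemiquaver = 1.
Sum: 12 + 12 + 3 + 2 + 8 + 3 + 12 + 24 + 1 = 77 thirty-second notes.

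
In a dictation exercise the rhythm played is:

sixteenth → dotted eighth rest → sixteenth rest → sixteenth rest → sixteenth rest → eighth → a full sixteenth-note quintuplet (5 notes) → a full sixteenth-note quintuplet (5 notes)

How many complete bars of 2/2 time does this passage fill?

1

One bar of 2/2 = 16 sixteenth notes.
In sixteenth notes: sixteenth = 1; dotted eighth rest = 3; sixteenth rest = 1; sixteenth rest = 1; sixteenth rest = 1; eighth = 2; a full sixteenth-note quintuplet (5 notes) (five quintuplet sixteenths span one quarter) = 4; a full sixteenth-note quintuplet (5 notes) (five quintuplet sixteenths span one quarter) = 4.
Sum: 1 + 3 + 1 + 1 + 1 + 2 + 4 + 4 = 17.
17 ÷ 16 = 1 complete bar with 1 left over.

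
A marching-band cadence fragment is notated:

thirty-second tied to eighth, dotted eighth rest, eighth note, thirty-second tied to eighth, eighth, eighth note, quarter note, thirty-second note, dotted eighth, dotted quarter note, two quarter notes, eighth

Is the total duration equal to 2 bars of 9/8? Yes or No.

No

One bar of 9/8 = 36 thirty-second notes, so 2 bars = 72.
Working in thirty-second notes: thirty-second tied to eighth (thirty-second + eighth) = 5; dotted eighth rest = 6; eighth note = 4; thirty-second tied to eighth (thirty-second + eighth) = 5; eighth = 4; eighth note = 4; quarter note = 8; thirty-second note = 1; dotted eighth = 6; dotted quarter note = 12; quarter note = 8; quarter note = 8; eighth = 4.
Sum: 5 + 6 + 4 + 5 + 4 + 4 + 8 + 1 + 6 + 12 + 8 + 8 + 4 = 75.
75 exceeds 72, so the answer is No.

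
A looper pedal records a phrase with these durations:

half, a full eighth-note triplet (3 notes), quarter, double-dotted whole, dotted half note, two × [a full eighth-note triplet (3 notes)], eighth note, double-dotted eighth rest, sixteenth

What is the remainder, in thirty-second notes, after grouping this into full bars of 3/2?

45

One bar of 3/2 = 48 thirty-second notes.
In thirty-second notes: half = 16; a full eighth-note triplet (3 notes) (three triplet eighths span one quarter) = 8; quarter = 8; double-dotted whole = 56; dotted half note = 24; a full eighth-note triplet (3 notes) (three triplet eighths span one quarter) = 8; a full eighth-note triplet (3 notes) (three triplet eighths span one quarter) = 8; eighth note = 4; double-dotted eighth rest = 7; sixteenth = 2.
Sum: 16 + 8 + 8 + 56 + 24 + 8 + 8 + 4 + 7 + 2 = 141.
141 ÷ 48 = 2 complete bars with 45 thirty-second notes remaining.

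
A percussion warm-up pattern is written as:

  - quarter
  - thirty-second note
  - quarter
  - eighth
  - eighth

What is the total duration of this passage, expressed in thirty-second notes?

25

Express everything in thirty-second notes: quarter = 8; thirty-second note = 1; quarter = 8; eighth = 4; eighth = 4.
Altogether 8 + 1 + 8 + 4 + 4 = 25 thirty-second notes.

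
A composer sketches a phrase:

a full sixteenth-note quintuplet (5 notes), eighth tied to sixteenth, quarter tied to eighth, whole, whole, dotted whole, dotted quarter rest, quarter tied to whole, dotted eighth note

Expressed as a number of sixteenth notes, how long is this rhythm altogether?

In sixteenth notes: a full sixteenth-note quintuplet (5 notes) (five quintuplet sixteenths span one quarter) = 4; eighth tied to sixteenth (eighth + sixteenth) = 3; quarter tied to eighth (quarter + eighth) = 6; whole = 16; whole = 16; dotted whole = 24; dotted quarter rest = 6; quarter tied to whole (quarter + whole) = 20; dotted eighth note = 3.
Adding: 4 + 3 + 6 + 16 + 16 + 24 + 6 + 20 + 3 = 98 sixteenth notes.

98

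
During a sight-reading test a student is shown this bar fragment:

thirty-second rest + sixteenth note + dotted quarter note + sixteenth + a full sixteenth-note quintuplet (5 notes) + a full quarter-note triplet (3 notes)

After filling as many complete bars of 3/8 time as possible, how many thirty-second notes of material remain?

One bar of 3/8 = 12 thirty-second notes.
In thirty-second notes: thirty-second rest = 1; sixteenth note = 2; dotted quarter note = 12; sixteenth = 2; a full sixteenth-note quintuplet (5 notes) (five quintuplet sixteenths span one quarter) = 8; a full quarter-note triplet (3 notes) (three triplet quarters span one half) = 16.
Adding: 1 + 2 + 12 + 2 + 8 + 16 = 41.
41 ÷ 12 = 3 complete bars with 5 thirty-second notes remaining.

5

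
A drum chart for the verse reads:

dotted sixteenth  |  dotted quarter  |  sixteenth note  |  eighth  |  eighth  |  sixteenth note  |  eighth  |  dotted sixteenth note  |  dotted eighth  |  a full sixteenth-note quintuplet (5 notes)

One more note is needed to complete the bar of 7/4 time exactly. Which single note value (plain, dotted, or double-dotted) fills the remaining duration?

quarter note

The bar of 7/4 = 56 thirty-second notes.
In thirty-second notes: dotted sixteenth = 3; dotted quarter = 12; sixteenth note = 2; eighth = 4; eighth = 4; sixteenth note = 2; eighth = 4; dotted sixteenth note = 3; dotted eighth = 6; a full sixteenth-note quintuplet (5 notes) (five quintuplet sixteenths span one quarter) = 8.
Sum: 3 + 12 + 2 + 4 + 4 + 2 + 4 + 3 + 6 + 8 = 48.
Remaining: 56 − 48 = 8 thirty-second notes, which is a quarter note.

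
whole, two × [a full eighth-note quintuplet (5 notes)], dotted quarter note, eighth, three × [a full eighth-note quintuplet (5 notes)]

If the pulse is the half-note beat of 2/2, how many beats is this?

8

One half-note beat = 4 eighth notes.
Working in eighth notes: whole = 8; a full eighth-note quintuplet (5 notes) (five quintuplet eighths span one half) = 4; a full eighth-note quintuplet (5 notes) (five quintuplet eighths span one half) = 4; dotted quarter note = 3; eighth = 1; a full eighth-note quintuplet (5 notes) (five quintuplet eighths span one half) = 4; a full eighth-note quintuplet (5 notes) (five quintuplet eighths span one half) = 4; a full eighth-note quintuplet (5 notes) (five quintuplet eighths span one half) = 4.
Adding: 8 + 4 + 4 + 3 + 1 + 4 + 4 + 4 = 32.
32 ÷ 4 = 8 beats.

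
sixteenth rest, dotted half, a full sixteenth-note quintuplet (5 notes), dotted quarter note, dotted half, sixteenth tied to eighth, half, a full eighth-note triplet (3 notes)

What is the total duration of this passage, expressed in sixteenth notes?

50

Convert each value to sixteenth notes: sixteenth rest = 1; dotted half = 12; a full sixteenth-note quintuplet (5 notes) (five quintuplet sixteenths span one quarter) = 4; dotted quarter note = 6; dotted half = 12; sixteenth tied to eighth (sixteenth + eighth) = 3; half = 8; a full eighth-note triplet (3 notes) (three triplet eighths span one quarter) = 4.
Altogether 1 + 12 + 4 + 6 + 12 + 3 + 8 + 4 = 50 sixteenth notes.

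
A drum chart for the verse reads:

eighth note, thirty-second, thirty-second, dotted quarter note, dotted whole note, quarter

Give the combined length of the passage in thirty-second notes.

74

Express everything in thirty-second notes: eighth note = 4; thirty-second = 1; thirty-second = 1; dotted quarter note = 12; dotted whole note = 48; quarter = 8.
Altogether 4 + 1 + 1 + 12 + 48 + 8 = 74 thirty-second notes.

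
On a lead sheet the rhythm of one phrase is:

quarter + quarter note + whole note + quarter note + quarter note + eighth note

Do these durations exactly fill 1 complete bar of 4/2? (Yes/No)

One bar of 4/2 = 16 eighth notes.
Each duration in eighth notes: quarter = 2; quarter note = 2; whole note = 8; quarter note = 2; quarter note = 2; eighth note = 1.
Sum: 2 + 2 + 8 + 2 + 2 + 1 = 17.
17 exceeds 16, so the answer is No.

No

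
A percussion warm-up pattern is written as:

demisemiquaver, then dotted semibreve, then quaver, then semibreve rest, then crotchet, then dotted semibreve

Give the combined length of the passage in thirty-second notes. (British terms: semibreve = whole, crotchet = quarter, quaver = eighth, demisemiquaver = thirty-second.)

141

Convert each value to thirty-second notes: demisemiquaver = 1; dotted semibreve = 48; quaver = 4; semibreve rest = 32; crotchet = 8; dotted semibreve = 48.
Adding: 1 + 48 + 4 + 32 + 8 + 48 = 141 thirty-second notes.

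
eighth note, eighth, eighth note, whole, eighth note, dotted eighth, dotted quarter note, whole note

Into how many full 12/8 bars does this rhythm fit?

One bar of 12/8 = 24 sixteenth notes.
In sixteenth notes: eighth note = 2; eighth = 2; eighth note = 2; whole = 16; eighth note = 2; dotted eighth = 3; dotted quarter note = 6; whole note = 16.
Total: 2 + 2 + 2 + 16 + 2 + 3 + 6 + 16 = 49.
49 ÷ 24 = 2 complete bars with 1 left over.

2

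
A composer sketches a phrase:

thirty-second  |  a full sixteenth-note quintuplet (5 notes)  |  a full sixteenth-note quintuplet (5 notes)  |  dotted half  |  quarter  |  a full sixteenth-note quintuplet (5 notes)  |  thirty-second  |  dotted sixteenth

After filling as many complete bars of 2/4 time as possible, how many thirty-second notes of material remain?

One bar of 2/4 = 16 thirty-second notes.
Express everything in thirty-second notes: thirty-second = 1; a full sixteenth-note quintuplet (5 notes) (five quintuplet sixteenths span one quarter) = 8; a full sixteenth-note quintuplet (5 notes) (five quintuplet sixteenths span one quarter) = 8; dotted half = 24; quarter = 8; a full sixteenth-note quintuplet (5 notes) (five quintuplet sixteenths span one quarter) = 8; thirty-second = 1; dotted sixteenth = 3.
Adding: 1 + 8 + 8 + 24 + 8 + 8 + 1 + 3 = 61.
61 ÷ 16 = 3 complete bars with 13 thirty-second notes remaining.

13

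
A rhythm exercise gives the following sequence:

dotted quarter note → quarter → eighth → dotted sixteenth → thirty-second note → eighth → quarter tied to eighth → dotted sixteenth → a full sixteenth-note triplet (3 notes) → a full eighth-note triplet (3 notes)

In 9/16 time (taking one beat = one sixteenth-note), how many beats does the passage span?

29.5

One sixteenth-note beat = 2 thirty-second notes.
In thirty-second notes: dotted quarter note = 12; quarter = 8; eighth = 4; dotted sixteenth = 3; thirty-second note = 1; eighth = 4; quarter tied to eighth (quarter + eighth) = 12; dotted sixteenth = 3; a full sixteenth-note triplet (3 notes) (three triplet sixteenths span one eighth) = 4; a full eighth-note triplet (3 notes) (three triplet eighths span one quarter) = 8.
Altogether 12 + 8 + 4 + 3 + 1 + 4 + 12 + 3 + 4 + 8 = 59.
59 ÷ 2 = 29.5 beats.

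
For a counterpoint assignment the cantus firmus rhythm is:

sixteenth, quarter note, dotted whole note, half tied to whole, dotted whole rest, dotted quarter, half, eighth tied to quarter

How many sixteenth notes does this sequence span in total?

97

Express everything in sixteenth notes: sixteenth = 1; quarter note = 4; dotted whole note = 24; half tied to whole (half + whole) = 24; dotted whole rest = 24; dotted quarter = 6; half = 8; eighth tied to quarter (eighth + quarter) = 6.
Total: 1 + 4 + 24 + 24 + 24 + 6 + 8 + 6 = 97 sixteenth notes.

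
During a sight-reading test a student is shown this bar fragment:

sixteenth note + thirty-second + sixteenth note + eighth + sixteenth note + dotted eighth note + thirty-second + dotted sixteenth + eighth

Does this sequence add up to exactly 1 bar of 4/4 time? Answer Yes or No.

No

One bar of 4/4 = 32 thirty-second notes.
In thirty-second notes: sixteenth note = 2; thirty-second = 1; sixteenth note = 2; eighth = 4; sixteenth note = 2; dotted eighth note = 6; thirty-second = 1; dotted sixteenth = 3; eighth = 4.
Sum: 2 + 1 + 2 + 4 + 2 + 6 + 1 + 3 + 4 = 25.
25 falls short of 32, so the answer is No.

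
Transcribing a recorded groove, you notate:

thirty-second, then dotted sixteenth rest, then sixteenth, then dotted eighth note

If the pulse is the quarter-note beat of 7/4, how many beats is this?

One quarter-note beat = 8 thirty-second notes.
In thirty-second notes: thirty-second = 1; dotted sixteenth rest = 3; sixteenth = 2; dotted eighth note = 6.
Altogether 1 + 3 + 2 + 6 = 12.
12 ÷ 8 = 1.5 beats.

1.5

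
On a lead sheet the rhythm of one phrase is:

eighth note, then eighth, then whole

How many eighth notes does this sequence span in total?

10

Convert each value to eighth notes: eighth note = 1; eighth = 1; whole = 8.
Sum: 1 + 1 + 8 = 10 eighth notes.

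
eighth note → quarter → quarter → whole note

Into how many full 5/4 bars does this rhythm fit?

One bar of 5/4 = 10 eighth notes.
In eighth notes: eighth note = 1; quarter = 2; quarter = 2; whole note = 8.
Sum: 1 + 2 + 2 + 8 = 13.
13 ÷ 10 = 1 complete bar with 3 left over.

1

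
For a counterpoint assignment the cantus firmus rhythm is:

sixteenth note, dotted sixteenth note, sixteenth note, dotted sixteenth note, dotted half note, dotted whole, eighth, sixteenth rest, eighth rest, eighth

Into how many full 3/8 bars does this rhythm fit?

One bar of 3/8 = 12 thirty-second notes.
Working in thirty-second notes: sixteenth note = 2; dotted sixteenth note = 3; sixteenth note = 2; dotted sixteenth note = 3; dotted half note = 24; dotted whole = 48; eighth = 4; sixteenth rest = 2; eighth rest = 4; eighth = 4.
Adding: 2 + 3 + 2 + 3 + 24 + 48 + 4 + 2 + 4 + 4 = 96.
96 ÷ 12 = 8 complete bars with 0 left over.

8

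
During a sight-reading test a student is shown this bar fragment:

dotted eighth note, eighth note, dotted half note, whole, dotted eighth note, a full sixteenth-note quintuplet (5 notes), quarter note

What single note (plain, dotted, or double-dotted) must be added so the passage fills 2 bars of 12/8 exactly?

2 bars of 12/8 = 48 sixteenth notes.
Express everything in sixteenth notes: dotted eighth note = 3; eighth note = 2; dotted half note = 12; whole = 16; dotted eighth note = 3; a full sixteenth-note quintuplet (5 notes) (five quintuplet sixteenths span one quarter) = 4; quarter note = 4.
Sum: 3 + 2 + 12 + 16 + 3 + 4 + 4 = 44.
Remaining: 48 − 44 = 4 sixteenth notes, which is a quarter note.

quarter note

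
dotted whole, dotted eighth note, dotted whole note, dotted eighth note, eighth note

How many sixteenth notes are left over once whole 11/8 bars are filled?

12

One bar of 11/8 = 22 sixteenth notes.
Each duration in sixteenth notes: dotted whole = 24; dotted eighth note = 3; dotted whole note = 24; dotted eighth note = 3; eighth note = 2.
Sum: 24 + 3 + 24 + 3 + 2 = 56.
56 ÷ 22 = 2 complete bars with 12 sixteenth notes remaining.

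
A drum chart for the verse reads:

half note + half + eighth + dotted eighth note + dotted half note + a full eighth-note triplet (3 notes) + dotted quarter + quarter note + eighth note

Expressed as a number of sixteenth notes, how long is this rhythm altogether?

In sixteenth notes: half note = 8; half = 8; eighth = 2; dotted eighth note = 3; dotted half note = 12; a full eighth-note triplet (3 notes) (three triplet eighths span one quarter) = 4; dotted quarter = 6; quarter note = 4; eighth note = 2.
Sum: 8 + 8 + 2 + 3 + 12 + 4 + 6 + 4 + 2 = 49 sixteenth notes.

49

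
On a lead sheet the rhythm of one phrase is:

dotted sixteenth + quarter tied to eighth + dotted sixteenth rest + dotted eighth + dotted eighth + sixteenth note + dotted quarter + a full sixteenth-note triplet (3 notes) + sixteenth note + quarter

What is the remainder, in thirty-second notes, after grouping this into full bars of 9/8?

22

One bar of 9/8 = 36 thirty-second notes.
Convert each value to thirty-second notes: dotted sixteenth = 3; quarter tied to eighth (quarter + eighth) = 12; dotted sixteenth rest = 3; dotted eighth = 6; dotted eighth = 6; sixteenth note = 2; dotted quarter = 12; a full sixteenth-note triplet (3 notes) (three triplet sixteenths span one eighth) = 4; sixteenth note = 2; quarter = 8.
Sum: 3 + 12 + 3 + 6 + 6 + 2 + 12 + 4 + 2 + 8 = 58.
58 ÷ 36 = 1 complete bar with 22 thirty-second notes remaining.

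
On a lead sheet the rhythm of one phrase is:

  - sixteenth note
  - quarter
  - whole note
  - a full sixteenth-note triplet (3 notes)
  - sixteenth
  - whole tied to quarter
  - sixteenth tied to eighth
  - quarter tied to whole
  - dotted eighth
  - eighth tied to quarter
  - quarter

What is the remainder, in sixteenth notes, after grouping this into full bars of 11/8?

One bar of 11/8 = 22 sixteenth notes.
Express everything in sixteenth notes: sixteenth note = 1; quarter = 4; whole note = 16; a full sixteenth-note triplet (3 notes) (three triplet sixteenths span one eighth) = 2; sixteenth = 1; whole tied to quarter (whole + quarter) = 20; sixteenth tied to eighth (sixteenth + eighth) = 3; quarter tied to whole (quarter + whole) = 20; dotted eighth = 3; eighth tied to quarter (eighth + quarter) = 6; quarter = 4.
Total: 1 + 4 + 16 + 2 + 1 + 20 + 3 + 20 + 3 + 6 + 4 = 80.
80 ÷ 22 = 3 complete bars with 14 sixteenth notes remaining.

14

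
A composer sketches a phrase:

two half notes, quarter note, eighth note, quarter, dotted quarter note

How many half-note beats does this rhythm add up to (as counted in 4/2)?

One half-note beat = 4 eighth notes.
Each duration in eighth notes: half note = 4; half note = 4; quarter note = 2; eighth note = 1; quarter = 2; dotted quarter note = 3.
Total: 4 + 4 + 2 + 1 + 2 + 3 = 16.
16 ÷ 4 = 4 beats.

4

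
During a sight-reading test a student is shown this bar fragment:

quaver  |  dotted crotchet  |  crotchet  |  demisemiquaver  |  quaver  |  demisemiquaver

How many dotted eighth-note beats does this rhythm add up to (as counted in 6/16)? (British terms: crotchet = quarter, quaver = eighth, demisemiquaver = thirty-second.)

5

One dotted eighth-note beat = 6 thirty-second notes.
Express everything in thirty-second notes: quaver = 4; dotted crotchet = 12; crotchet = 8; demisemiquaver = 1; quaver = 4; demisemiquaver = 1.
Adding: 4 + 12 + 8 + 1 + 4 + 1 = 30.
30 ÷ 6 = 5 beats.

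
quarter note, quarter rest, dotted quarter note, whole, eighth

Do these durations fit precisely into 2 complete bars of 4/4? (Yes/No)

One bar of 4/4 = 8 eighth notes, so 2 bars = 16.
Working in eighth notes: quarter note = 2; quarter rest = 2; dotted quarter note = 3; whole = 8; eighth = 1.
Adding: 2 + 2 + 3 + 8 + 1 = 16.
16 equals 16, so the answer is Yes.

Yes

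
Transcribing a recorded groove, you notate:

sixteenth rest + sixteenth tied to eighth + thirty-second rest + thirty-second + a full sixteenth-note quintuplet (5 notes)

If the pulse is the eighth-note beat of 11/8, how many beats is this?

4.5

One eighth-note beat = 4 thirty-second notes.
Express everything in thirty-second notes: sixteenth rest = 2; sixteenth tied to eighth (sixteenth + eighth) = 6; thirty-second rest = 1; thirty-second = 1; a full sixteenth-note quintuplet (5 notes) (five quintuplet sixteenths span one quarter) = 8.
Altogether 2 + 6 + 1 + 1 + 8 = 18.
18 ÷ 4 = 4.5 beats.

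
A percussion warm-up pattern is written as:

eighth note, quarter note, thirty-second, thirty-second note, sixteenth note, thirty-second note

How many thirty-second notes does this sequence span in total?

Working in thirty-second notes: eighth note = 4; quarter note = 8; thirty-second = 1; thirty-second note = 1; sixteenth note = 2; thirty-second note = 1.
Altogether 4 + 8 + 1 + 1 + 2 + 1 = 17 thirty-second notes.

17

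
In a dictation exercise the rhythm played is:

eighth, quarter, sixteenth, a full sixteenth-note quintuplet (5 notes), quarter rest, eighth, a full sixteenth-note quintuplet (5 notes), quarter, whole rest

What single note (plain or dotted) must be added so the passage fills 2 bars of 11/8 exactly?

dotted eighth note

2 bars of 11/8 = 44 sixteenth notes.
Working in sixteenth notes: eighth = 2; quarter = 4; sixteenth = 1; a full sixteenth-note quintuplet (5 notes) (five quintuplet sixteenths span one quarter) = 4; quarter rest = 4; eighth = 2; a full sixteenth-note quintuplet (5 notes) (five quintuplet sixteenths span one quarter) = 4; quarter = 4; whole rest = 16.
Altogether 2 + 4 + 1 + 4 + 4 + 2 + 4 + 4 + 16 = 41.
Remaining: 44 − 41 = 3 sixteenth notes, which is a dotted eighth note.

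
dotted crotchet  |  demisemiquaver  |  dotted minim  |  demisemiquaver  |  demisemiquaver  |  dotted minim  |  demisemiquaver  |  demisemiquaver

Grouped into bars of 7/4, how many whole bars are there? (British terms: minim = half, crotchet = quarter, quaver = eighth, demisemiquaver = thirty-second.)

1

One bar of 7/4 = 56 thirty-second notes.
In thirty-second notes: dotted crotchet = 12; demisemiquaver = 1; dotted minim = 24; demisemiquaver = 1; demisemiquaver = 1; dotted minim = 24; demisemiquaver = 1; demisemiquaver = 1.
Adding: 12 + 1 + 24 + 1 + 1 + 24 + 1 + 1 = 65.
65 ÷ 56 = 1 complete bar with 9 left over.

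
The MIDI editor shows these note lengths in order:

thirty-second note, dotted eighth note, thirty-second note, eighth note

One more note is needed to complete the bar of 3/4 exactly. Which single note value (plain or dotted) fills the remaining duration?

The bar of 3/4 = 24 thirty-second notes.
Each duration in thirty-second notes: thirty-second note = 1; dotted eighth note = 6; thirty-second note = 1; eighth note = 4.
Altogether 1 + 6 + 1 + 4 = 12.
Remaining: 24 − 12 = 12 thirty-second notes, which is a dotted quarter note.

dotted quarter note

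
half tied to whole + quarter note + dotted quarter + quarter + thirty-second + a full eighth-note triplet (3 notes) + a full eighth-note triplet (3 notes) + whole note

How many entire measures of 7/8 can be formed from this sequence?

4

One bar of 7/8 = 28 thirty-second notes.
Convert each value to thirty-second notes: half tied to whole (half + whole) = 48; quarter note = 8; dotted quarter = 12; quarter = 8; thirty-second = 1; a full eighth-note triplet (3 notes) (three triplet eighths span one quarter) = 8; a full eighth-note triplet (3 notes) (three triplet eighths span one quarter) = 8; whole note = 32.
Sum: 48 + 8 + 12 + 8 + 1 + 8 + 8 + 32 = 125.
125 ÷ 28 = 4 complete bars with 13 left over.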